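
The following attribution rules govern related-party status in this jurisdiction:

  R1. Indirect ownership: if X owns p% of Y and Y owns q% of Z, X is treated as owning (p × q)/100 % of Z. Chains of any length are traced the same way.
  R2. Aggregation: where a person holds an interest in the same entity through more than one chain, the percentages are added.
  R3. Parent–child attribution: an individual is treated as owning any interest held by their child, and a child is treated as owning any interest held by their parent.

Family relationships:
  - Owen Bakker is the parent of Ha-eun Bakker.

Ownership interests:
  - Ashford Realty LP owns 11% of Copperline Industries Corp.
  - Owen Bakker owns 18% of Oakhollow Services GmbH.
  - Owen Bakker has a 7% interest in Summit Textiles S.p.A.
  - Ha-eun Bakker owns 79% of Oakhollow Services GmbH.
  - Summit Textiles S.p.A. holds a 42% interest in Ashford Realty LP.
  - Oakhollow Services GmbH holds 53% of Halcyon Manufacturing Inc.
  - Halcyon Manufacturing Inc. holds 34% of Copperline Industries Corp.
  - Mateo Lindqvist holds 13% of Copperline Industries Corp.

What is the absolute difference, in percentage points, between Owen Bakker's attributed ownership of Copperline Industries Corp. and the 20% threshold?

By parent–child attribution (R3), Owen Bakker is treated as also owning Ha-eun Bakker's interest in Oakhollow Services GmbH, giving 18% + 79% = 97%.
Chain via Oakhollow Services GmbH → Halcyon Manufacturing Inc. (R1): 97% × 53% × 34% = 17.4794% of Copperline Industries Corp.
Chain via Summit Textiles S.p.A. → Ashford Realty LP (R1): 7% × 42% × 11% = 0.3234% of Copperline Industries Corp.
Aggregating (R2): 17.4794% + 0.3234% = 17.8028%.
17.8028% falls short of the 20% threshold by 2.1972 percentage points.

2.1972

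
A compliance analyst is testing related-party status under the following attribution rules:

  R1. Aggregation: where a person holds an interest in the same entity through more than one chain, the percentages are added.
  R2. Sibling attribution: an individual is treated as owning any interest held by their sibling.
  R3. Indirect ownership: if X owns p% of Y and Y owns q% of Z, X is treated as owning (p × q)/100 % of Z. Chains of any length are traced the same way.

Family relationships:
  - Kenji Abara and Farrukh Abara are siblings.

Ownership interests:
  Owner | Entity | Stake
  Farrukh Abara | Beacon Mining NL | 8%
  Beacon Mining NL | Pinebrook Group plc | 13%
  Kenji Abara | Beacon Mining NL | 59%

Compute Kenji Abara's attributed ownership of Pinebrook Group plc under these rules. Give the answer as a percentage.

8.71%

By sibling attribution (R2), Kenji Abara is treated as also owning Farrukh Abara's interest in Beacon Mining NL, giving 59% + 8% = 67%.
Chain via Beacon Mining NL (R3): 67% × 13% = 8.71% of Pinebrook Group plc.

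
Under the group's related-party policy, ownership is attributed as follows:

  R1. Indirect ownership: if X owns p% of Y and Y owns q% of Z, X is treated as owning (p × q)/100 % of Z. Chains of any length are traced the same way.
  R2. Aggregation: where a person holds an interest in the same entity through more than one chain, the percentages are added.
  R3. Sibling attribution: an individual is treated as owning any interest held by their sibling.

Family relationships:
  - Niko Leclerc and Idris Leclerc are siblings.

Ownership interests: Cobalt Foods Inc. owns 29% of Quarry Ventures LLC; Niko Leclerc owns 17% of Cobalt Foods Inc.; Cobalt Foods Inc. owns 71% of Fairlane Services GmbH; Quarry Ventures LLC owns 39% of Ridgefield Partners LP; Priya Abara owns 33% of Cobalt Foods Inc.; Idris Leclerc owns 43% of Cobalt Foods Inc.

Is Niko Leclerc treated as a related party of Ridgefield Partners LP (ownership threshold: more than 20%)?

By sibling attribution (R3), Niko Leclerc is treated as also owning Idris Leclerc's interest in Cobalt Foods Inc, giving 17% + 43% = 60%.
Chain via Cobalt Foods Inc. → Quarry Ventures LLC (R1): 60% × 29% × 39% = 6.786% of Ridgefield Partners LP.
6.786% does not exceed the 20% threshold, so Niko is not a related party to Ridgefield Partners LP.

No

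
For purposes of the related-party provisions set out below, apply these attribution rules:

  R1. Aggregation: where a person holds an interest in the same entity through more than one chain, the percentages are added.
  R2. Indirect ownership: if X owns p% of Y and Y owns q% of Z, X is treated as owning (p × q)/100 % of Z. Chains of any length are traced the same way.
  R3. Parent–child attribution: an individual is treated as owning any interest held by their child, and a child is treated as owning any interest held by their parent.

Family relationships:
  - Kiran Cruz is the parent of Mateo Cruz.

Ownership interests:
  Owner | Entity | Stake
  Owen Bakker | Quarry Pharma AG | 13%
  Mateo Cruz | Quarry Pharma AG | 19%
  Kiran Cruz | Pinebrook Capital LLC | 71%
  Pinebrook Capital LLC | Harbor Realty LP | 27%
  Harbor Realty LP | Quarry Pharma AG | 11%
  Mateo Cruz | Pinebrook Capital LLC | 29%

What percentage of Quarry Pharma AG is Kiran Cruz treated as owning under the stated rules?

By parent–child attribution (R3), Kiran Cruz is treated as also owning Mateo Cruz's interest in Pinebrook Capital LLC, giving 71% + 29% = 100%.
By parent–child attribution (R3), Kiran Cruz is treated as owning Mateo Cruz's 19% interest in Quarry Pharma AG.
Chain via Pinebrook Capital LLC → Harbor Realty LP (R2): 100% × 27% × 11% = 2.97% of Quarry Pharma AG.
Direct interest in Quarry Pharma AG: 19%.
Aggregating (R1): 2.97% + 19% = 21.97%.

21.97%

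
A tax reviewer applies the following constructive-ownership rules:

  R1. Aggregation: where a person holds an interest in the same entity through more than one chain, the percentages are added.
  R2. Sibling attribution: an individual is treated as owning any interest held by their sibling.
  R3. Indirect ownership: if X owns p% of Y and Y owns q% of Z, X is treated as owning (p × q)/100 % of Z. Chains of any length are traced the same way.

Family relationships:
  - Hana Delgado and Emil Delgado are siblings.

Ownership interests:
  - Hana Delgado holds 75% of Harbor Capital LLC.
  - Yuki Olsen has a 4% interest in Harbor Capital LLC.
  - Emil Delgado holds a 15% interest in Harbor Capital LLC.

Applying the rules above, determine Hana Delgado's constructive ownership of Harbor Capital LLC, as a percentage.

90%

By sibling attribution (R2), Hana Delgado is treated as also owning Emil Delgado's interest in Harbor Capital LLC, giving 75% + 15% = 90%.
Direct interest in Harbor Capital LLC: 90%.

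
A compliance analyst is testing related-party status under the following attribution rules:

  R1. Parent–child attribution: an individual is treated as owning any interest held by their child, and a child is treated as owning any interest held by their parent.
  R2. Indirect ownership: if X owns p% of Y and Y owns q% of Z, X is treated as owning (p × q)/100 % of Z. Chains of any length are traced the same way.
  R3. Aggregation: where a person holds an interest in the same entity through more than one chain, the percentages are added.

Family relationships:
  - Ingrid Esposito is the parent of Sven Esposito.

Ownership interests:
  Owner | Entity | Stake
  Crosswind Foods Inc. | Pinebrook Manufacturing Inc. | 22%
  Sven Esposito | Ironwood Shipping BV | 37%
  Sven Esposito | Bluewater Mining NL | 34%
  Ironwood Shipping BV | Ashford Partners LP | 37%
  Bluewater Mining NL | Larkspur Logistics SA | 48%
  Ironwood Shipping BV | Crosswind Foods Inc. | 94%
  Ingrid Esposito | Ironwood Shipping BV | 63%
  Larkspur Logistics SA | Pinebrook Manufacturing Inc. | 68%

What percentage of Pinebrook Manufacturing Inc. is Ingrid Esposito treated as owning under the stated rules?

By parent–child attribution (R1), Ingrid Esposito is treated as also owning Sven Esposito's interest in Ironwood Shipping BV, giving 63% + 37% = 100%.
By parent–child attribution (R1), Ingrid Esposito is treated as owning Sven Esposito's 34% interest in Bluewater Mining NL.
Chain via Ironwood Shipping BV → Crosswind Foods Inc. (R2): 100% × 94% × 22% = 20.68% of Pinebrook Manufacturing Inc.
Chain via Bluewater Mining NL → Larkspur Logistics SA (R2): 34% × 48% × 68% = 11.0976% of Pinebrook Manufacturing Inc.
Aggregating (R3): 20.68% + 11.0976% = 31.7776%.

31.7776%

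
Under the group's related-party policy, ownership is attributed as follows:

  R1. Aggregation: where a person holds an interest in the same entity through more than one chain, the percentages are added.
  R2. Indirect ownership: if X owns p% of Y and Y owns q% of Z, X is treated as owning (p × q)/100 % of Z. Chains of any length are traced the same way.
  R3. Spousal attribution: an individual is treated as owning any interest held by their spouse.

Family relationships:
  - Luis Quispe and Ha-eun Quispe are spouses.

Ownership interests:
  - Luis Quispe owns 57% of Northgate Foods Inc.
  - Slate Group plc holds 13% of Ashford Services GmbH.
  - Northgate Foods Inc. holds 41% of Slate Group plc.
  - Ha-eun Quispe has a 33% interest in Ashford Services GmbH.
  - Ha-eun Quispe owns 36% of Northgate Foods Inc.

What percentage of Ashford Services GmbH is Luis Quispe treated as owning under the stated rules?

By spousal attribution (R3), Luis Quispe is treated as also owning Ha-eun Quispe's interest in Northgate Foods Inc, giving 57% + 36% = 93%.
By spousal attribution (R3), Luis Quispe is treated as owning Ha-eun Quispe's 33% interest in Ashford Services GmbH.
Chain via Northgate Foods Inc. → Slate Group plc (R2): 93% × 41% × 13% = 4.9569% of Ashford Services GmbH.
Direct interest in Ashford Services GmbH: 33%.
Aggregating (R1): 4.9569% + 33% = 37.9569%.

37.9569%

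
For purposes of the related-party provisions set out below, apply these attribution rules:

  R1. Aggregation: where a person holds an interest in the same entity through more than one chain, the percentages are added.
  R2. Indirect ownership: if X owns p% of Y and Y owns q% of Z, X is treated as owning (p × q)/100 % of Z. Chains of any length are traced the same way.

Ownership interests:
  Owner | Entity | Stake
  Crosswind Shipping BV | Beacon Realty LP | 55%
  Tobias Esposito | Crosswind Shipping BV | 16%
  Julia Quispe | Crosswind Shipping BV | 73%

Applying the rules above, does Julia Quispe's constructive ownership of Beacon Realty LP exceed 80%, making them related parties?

No

Chain via Crosswind Shipping BV (R2): 73% × 55% = 40.15% of Beacon Realty LP.
40.15% does not exceed the 80% threshold, so Julia is not a related party to Beacon Realty LP.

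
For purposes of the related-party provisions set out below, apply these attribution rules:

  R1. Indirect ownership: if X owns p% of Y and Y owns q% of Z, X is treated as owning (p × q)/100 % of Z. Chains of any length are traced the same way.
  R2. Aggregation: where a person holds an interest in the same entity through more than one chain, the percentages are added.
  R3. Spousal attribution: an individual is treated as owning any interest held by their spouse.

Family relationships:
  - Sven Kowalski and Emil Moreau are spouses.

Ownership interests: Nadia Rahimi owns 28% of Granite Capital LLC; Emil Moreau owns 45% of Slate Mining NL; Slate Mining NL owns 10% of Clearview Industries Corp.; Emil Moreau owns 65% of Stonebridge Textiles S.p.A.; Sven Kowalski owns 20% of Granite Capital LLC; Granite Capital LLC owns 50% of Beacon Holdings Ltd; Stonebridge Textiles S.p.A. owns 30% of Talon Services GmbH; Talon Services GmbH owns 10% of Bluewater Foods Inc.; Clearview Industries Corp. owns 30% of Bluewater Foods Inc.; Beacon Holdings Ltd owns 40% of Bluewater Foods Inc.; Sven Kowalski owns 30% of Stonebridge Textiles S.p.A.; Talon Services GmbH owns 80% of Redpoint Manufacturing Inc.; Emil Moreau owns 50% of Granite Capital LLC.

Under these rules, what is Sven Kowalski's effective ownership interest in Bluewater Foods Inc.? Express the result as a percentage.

18.2%

By spousal attribution (R3), Sven Kowalski is treated as also owning Emil Moreau's interest in Stonebridge Textiles S.p.A, giving 30% + 65% = 95%.
By spousal attribution (R3), Sven Kowalski is treated as also owning Emil Moreau's interest in Granite Capital LLC, giving 20% + 50% = 70%.
By spousal attribution (R3), Sven Kowalski is treated as owning Emil Moreau's 45% interest in Slate Mining NL.
Chain via Stonebridge Textiles S.p.A. → Talon Services GmbH (R1): 95% × 30% × 10% = 2.85% of Bluewater Foods Inc.
Chain via Granite Capital LLC → Beacon Holdings Ltd (R1): 70% × 50% × 40% = 14% of Bluewater Foods Inc.
Chain via Slate Mining NL → Clearview Industries Corp. (R1): 45% × 10% × 30% = 1.35% of Bluewater Foods Inc.
Aggregating (R2): 2.85% + 14% + 1.35% = 18.2%.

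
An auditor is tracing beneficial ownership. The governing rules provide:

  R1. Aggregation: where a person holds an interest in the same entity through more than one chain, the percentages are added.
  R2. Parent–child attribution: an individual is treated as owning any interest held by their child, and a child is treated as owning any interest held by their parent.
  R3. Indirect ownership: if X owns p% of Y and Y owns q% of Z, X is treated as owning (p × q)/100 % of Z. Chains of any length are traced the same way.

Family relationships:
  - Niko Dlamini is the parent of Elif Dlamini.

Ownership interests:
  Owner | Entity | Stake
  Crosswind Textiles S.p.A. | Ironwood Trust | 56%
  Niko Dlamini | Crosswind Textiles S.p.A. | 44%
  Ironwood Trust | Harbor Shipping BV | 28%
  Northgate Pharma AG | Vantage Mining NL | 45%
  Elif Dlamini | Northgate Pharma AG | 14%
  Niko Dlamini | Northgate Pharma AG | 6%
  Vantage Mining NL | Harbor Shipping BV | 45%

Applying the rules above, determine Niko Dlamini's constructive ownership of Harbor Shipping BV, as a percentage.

By parent–child attribution (R2), Niko Dlamini is treated as also owning Elif Dlamini's interest in Northgate Pharma AG, giving 6% + 14% = 20%.
Chain via Crosswind Textiles S.p.A. → Ironwood Trust (R3): 44% × 56% × 28% = 6.8992% of Harbor Shipping BV.
Chain via Northgate Pharma AG → Vantage Mining NL (R3): 20% × 45% × 45% = 4.05% of Harbor Shipping BV.
Aggregating (R1): 6.8992% + 4.05% = 10.9492%.

10.9492%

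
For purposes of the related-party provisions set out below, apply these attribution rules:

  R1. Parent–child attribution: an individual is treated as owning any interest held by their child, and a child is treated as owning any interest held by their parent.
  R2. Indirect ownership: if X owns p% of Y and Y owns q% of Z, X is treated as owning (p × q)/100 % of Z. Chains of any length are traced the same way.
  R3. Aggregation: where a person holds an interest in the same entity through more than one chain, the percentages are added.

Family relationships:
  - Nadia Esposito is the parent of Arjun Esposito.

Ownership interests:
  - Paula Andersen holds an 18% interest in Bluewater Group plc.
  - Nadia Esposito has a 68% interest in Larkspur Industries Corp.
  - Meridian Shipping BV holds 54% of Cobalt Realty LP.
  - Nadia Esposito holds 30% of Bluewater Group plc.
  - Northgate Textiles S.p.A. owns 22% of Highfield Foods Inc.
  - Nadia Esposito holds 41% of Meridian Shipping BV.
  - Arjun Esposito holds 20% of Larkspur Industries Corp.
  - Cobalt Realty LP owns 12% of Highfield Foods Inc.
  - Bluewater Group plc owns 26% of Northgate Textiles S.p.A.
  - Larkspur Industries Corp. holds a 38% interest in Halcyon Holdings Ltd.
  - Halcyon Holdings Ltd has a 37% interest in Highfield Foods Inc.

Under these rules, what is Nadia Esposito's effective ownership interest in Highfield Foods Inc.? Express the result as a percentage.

16.7456%

By parent–child attribution (R1), Nadia Esposito is treated as also owning Arjun Esposito's interest in Larkspur Industries Corp, giving 68% + 20% = 88%.
Chain via Larkspur Industries Corp. → Halcyon Holdings Ltd (R2): 88% × 38% × 37% = 12.3728% of Highfield Foods Inc.
Chain via Meridian Shipping BV → Cobalt Realty LP (R2): 41% × 54% × 12% = 2.6568% of Highfield Foods Inc.
Chain via Bluewater Group plc → Northgate Textiles S.p.A. (R2): 30% × 26% × 22% = 1.716% of Highfield Foods Inc.
Aggregating (R3): 12.3728% + 2.6568% + 1.716% = 16.7456%.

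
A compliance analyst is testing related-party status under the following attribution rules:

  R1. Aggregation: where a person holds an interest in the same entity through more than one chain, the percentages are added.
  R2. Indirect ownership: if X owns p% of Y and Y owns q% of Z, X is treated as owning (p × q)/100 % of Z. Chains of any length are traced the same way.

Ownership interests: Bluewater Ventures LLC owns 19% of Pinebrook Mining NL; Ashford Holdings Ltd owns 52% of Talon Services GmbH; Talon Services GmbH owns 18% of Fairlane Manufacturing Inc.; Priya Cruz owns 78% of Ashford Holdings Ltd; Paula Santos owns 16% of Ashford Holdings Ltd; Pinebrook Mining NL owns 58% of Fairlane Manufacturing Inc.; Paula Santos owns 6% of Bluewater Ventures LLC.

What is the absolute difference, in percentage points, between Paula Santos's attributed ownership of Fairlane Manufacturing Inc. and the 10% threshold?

7.8412

Chain via Ashford Holdings Ltd → Talon Services GmbH (R2): 16% × 52% × 18% = 1.4976% of Fairlane Manufacturing Inc.
Chain via Bluewater Ventures LLC → Pinebrook Mining NL (R2): 6% × 19% × 58% = 0.6612% of Fairlane Manufacturing Inc.
Aggregating (R1): 1.4976% + 0.6612% = 2.1588%.
2.1588% falls short of the 10% threshold by 7.8412 percentage points.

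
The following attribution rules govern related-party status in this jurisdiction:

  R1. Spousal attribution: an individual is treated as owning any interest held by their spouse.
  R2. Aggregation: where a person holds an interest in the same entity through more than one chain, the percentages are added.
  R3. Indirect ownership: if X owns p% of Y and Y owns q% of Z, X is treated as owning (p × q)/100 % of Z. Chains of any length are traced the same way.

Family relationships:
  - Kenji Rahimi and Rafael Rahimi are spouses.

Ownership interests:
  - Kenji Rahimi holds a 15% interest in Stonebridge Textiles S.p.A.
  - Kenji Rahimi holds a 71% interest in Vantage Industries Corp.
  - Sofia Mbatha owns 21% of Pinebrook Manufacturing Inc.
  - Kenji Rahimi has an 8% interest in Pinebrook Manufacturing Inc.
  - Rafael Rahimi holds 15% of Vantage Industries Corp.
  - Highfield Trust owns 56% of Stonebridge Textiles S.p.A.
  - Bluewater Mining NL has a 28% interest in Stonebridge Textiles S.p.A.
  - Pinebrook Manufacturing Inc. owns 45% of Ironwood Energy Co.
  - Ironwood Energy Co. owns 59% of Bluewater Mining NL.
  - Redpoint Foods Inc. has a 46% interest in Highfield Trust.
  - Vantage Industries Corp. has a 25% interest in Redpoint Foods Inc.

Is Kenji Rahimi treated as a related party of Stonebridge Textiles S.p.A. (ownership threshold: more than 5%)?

Yes

By spousal attribution (R1), Kenji Rahimi is treated as also owning Rafael Rahimi's interest in Vantage Industries Corp, giving 71% + 15% = 86%.
Chain via Pinebrook Manufacturing Inc. → Ironwood Energy Co. → Bluewater Mining NL (R3): 8% × 45% × 59% × 28% = 0.59472% of Stonebridge Textiles S.p.A.
Chain via Vantage Industries Corp. → Redpoint Foods Inc. → Highfield Trust (R3): 86% × 25% × 46% × 56% = 5.5384% of Stonebridge Textiles S.p.A.
Direct interest in Stonebridge Textiles S.p.A: 15%.
Aggregating (R2): 0.59472% + 5.5384% + 15% = 21.13312%.
21.13312% exceeds the 5% threshold, so Kenji is a related party to Stonebridge Textiles S.p.A.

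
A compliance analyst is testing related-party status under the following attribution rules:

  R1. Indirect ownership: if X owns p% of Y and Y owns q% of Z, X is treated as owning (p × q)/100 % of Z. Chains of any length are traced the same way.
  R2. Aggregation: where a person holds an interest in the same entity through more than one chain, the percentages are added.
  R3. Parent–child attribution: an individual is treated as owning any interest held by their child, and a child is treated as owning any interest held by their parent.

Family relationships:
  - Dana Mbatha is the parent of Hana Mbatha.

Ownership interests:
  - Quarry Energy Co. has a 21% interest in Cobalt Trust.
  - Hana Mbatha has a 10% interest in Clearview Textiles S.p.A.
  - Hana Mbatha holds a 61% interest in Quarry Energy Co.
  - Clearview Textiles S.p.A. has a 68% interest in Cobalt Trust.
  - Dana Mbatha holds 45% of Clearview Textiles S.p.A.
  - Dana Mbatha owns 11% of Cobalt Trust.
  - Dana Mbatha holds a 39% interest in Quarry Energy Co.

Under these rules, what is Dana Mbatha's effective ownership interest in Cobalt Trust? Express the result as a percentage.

69.4%

By parent–child attribution (R3), Dana Mbatha is treated as also owning Hana Mbatha's interest in Quarry Energy Co, giving 39% + 61% = 100%.
By parent–child attribution (R3), Dana Mbatha is treated as also owning Hana Mbatha's interest in Clearview Textiles S.p.A, giving 45% + 10% = 55%.
Chain via Quarry Energy Co. (R1): 100% × 21% = 21% of Cobalt Trust.
Chain via Clearview Textiles S.p.A. (R1): 55% × 68% = 37.4% of Cobalt Trust.
Direct interest in Cobalt Trust: 11%.
Aggregating (R2): 21% + 37.4% + 11% = 69.4%.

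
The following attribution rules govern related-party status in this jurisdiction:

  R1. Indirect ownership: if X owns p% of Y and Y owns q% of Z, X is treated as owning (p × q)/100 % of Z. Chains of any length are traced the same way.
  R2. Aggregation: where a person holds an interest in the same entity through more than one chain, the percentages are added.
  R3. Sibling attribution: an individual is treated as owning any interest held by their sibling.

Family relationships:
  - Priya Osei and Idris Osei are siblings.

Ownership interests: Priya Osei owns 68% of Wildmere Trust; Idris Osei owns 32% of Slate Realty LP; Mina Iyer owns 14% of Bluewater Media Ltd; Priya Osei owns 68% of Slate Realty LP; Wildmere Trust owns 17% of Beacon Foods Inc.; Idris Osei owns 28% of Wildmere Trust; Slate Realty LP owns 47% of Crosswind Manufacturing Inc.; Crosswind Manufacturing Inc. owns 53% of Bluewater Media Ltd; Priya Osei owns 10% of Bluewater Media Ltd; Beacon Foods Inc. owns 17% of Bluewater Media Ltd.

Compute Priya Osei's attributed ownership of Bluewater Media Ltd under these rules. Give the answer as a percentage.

By sibling attribution (R3), Priya Osei is treated as also owning Idris Osei's interest in Slate Realty LP, giving 68% + 32% = 100%.
By sibling attribution (R3), Priya Osei is treated as also owning Idris Osei's interest in Wildmere Trust, giving 68% + 28% = 96%.
Chain via Slate Realty LP → Crosswind Manufacturing Inc. (R1): 100% × 47% × 53% = 24.91% of Bluewater Media Ltd.
Chain via Wildmere Trust → Beacon Foods Inc. (R1): 96% × 17% × 17% = 2.7744% of Bluewater Media Ltd.
Direct interest in Bluewater Media Ltd: 10%.
Aggregating (R2): 24.91% + 2.7744% + 10% = 37.6844%.

37.6844%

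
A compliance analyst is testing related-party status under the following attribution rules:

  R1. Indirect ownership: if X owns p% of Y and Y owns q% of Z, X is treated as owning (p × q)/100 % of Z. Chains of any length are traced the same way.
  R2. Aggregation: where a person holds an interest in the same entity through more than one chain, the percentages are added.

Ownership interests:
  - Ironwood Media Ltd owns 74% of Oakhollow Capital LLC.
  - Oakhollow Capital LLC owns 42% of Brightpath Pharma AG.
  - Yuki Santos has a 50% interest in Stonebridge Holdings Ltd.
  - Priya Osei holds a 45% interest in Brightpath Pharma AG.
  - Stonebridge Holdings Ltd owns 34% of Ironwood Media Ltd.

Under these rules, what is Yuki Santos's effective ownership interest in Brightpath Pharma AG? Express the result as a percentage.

Chain via Stonebridge Holdings Ltd → Ironwood Media Ltd → Oakhollow Capital LLC (R1): 50% × 34% × 74% × 42% = 5.2836% of Brightpath Pharma AG.

5.2836%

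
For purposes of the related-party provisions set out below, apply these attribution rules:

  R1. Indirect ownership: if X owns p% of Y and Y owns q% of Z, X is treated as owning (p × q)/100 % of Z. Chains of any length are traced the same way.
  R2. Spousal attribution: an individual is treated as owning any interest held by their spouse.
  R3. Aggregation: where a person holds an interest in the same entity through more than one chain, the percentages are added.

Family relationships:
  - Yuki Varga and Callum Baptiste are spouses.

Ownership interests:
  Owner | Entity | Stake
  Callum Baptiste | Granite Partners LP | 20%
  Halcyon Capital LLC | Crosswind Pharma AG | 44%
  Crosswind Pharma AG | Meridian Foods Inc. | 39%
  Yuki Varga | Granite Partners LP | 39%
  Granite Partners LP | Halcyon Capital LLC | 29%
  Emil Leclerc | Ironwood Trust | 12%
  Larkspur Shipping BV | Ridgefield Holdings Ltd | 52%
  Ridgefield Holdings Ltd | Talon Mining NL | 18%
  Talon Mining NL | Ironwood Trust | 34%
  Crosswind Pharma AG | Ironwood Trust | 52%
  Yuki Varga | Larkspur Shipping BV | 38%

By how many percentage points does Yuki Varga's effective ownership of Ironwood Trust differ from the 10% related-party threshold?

By spousal attribution (R2), Yuki Varga is treated as also owning Callum Baptiste's interest in Granite Partners LP, giving 39% + 20% = 59%.
Chain via Larkspur Shipping BV → Ridgefield Holdings Ltd → Talon Mining NL (R1): 38% × 52% × 18% × 34% = 1.209312% of Ironwood Trust.
Chain via Granite Partners LP → Halcyon Capital LLC → Crosswind Pharma AG (R1): 59% × 29% × 44% × 52% = 3.914768% of Ironwood Trust.
Aggregating (R3): 1.209312% + 3.914768% = 5.12408%.
5.12408% falls short of the 10% threshold by 4.87592 percentage points.

4.87592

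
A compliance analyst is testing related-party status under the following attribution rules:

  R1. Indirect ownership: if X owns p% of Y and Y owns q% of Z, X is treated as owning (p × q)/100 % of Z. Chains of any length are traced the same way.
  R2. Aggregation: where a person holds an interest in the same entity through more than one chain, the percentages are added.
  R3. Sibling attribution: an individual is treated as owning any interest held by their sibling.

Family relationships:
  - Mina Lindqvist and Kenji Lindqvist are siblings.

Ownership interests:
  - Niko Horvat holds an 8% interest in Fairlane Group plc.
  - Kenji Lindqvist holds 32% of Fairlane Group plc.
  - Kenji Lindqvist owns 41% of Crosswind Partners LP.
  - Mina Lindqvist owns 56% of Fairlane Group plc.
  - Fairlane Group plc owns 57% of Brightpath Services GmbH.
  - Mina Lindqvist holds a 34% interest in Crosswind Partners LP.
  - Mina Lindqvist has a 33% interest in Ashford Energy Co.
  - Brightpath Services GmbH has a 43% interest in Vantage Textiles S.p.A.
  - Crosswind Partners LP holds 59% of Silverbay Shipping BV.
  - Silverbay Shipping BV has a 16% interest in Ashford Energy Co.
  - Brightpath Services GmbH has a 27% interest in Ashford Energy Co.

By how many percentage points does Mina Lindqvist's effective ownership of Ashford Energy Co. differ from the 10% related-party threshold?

43.6232

By sibling attribution (R3), Mina Lindqvist is treated as also owning Kenji Lindqvist's interest in Fairlane Group plc, giving 56% + 32% = 88%.
By sibling attribution (R3), Mina Lindqvist is treated as also owning Kenji Lindqvist's interest in Crosswind Partners LP, giving 34% + 41% = 75%.
Chain via Fairlane Group plc → Brightpath Services GmbH (R1): 88% × 57% × 27% = 13.5432% of Ashford Energy Co.
Chain via Crosswind Partners LP → Silverbay Shipping BV (R1): 75% × 59% × 16% = 7.08% of Ashford Energy Co.
Direct interest in Ashford Energy Co: 33%.
Aggregating (R2): 13.5432% + 7.08% + 33% = 53.6232%.
53.6232% exceeds the 10% threshold by 43.6232 percentage points.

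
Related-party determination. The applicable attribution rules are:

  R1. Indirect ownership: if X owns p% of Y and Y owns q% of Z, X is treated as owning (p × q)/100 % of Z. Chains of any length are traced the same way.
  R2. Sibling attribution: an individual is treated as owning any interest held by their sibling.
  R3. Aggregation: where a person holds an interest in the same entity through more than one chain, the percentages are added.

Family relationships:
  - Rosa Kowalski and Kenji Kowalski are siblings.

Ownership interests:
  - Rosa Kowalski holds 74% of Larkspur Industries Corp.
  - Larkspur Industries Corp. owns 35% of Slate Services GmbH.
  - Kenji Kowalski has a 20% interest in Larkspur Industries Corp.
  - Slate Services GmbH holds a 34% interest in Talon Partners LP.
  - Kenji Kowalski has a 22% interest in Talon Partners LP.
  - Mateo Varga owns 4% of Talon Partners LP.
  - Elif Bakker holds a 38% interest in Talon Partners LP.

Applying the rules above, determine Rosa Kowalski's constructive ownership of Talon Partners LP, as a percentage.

33.186%

By sibling attribution (R2), Rosa Kowalski is treated as also owning Kenji Kowalski's interest in Larkspur Industries Corp, giving 74% + 20% = 94%.
By sibling attribution (R2), Rosa Kowalski is treated as owning Kenji Kowalski's 22% interest in Talon Partners LP.
Chain via Larkspur Industries Corp. → Slate Services GmbH (R1): 94% × 35% × 34% = 11.186% of Talon Partners LP.
Direct interest in Talon Partners LP: 22%.
Aggregating (R3): 11.186% + 22% = 33.186%.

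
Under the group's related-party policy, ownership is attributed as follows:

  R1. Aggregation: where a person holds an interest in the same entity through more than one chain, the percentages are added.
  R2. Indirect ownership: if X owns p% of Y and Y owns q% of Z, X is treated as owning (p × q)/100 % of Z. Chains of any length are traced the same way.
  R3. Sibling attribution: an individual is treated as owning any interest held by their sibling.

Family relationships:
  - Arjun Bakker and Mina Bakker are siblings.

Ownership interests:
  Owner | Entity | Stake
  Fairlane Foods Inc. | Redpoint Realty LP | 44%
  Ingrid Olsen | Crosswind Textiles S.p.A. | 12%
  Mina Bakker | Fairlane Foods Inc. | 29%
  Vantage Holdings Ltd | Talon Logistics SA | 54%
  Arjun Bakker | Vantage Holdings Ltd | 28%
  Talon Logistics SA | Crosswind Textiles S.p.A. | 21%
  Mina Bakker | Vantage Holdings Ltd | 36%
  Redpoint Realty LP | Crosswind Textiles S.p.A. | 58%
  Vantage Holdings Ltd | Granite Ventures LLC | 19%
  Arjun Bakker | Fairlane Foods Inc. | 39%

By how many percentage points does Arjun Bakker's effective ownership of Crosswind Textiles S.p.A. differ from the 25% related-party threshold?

0.3888

By sibling attribution (R3), Arjun Bakker is treated as also owning Mina Bakker's interest in Vantage Holdings Ltd, giving 28% + 36% = 64%.
By sibling attribution (R3), Arjun Bakker is treated as also owning Mina Bakker's interest in Fairlane Foods Inc, giving 39% + 29% = 68%.
Chain via Vantage Holdings Ltd → Talon Logistics SA (R2): 64% × 54% × 21% = 7.2576% of Crosswind Textiles S.p.A.
Chain via Fairlane Foods Inc. → Redpoint Realty LP (R2): 68% × 44% × 58% = 17.3536% of Crosswind Textiles S.p.A.
Aggregating (R1): 7.2576% + 17.3536% = 24.6112%.
24.6112% falls short of the 25% threshold by 0.3888 percentage points.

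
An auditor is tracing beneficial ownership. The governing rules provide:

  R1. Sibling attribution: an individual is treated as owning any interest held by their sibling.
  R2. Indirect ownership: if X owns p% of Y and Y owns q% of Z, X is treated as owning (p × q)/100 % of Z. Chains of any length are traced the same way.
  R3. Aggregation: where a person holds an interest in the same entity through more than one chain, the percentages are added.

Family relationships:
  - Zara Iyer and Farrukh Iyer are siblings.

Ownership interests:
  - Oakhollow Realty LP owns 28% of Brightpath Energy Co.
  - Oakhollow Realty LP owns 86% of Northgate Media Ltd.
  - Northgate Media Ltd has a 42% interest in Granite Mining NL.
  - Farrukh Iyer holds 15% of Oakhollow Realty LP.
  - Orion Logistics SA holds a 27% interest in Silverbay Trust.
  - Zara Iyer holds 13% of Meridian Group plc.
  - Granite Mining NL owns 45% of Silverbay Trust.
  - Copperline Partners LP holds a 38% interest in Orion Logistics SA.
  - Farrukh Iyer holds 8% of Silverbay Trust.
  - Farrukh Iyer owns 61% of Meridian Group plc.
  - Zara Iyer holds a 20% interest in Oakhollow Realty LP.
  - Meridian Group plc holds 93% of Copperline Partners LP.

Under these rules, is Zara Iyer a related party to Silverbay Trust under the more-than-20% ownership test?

Yes

By sibling attribution (R1), Zara Iyer is treated as also owning Farrukh Iyer's interest in Oakhollow Realty LP, giving 20% + 15% = 35%.
By sibling attribution (R1), Zara Iyer is treated as also owning Farrukh Iyer's interest in Meridian Group plc, giving 13% + 61% = 74%.
By sibling attribution (R1), Zara Iyer is treated as owning Farrukh Iyer's 8% interest in Silverbay Trust.
Chain via Oakhollow Realty LP → Northgate Media Ltd → Granite Mining NL (R2): 35% × 86% × 42% × 45% = 5.6889% of Silverbay Trust.
Chain via Meridian Group plc → Copperline Partners LP → Orion Logistics SA (R2): 74% × 93% × 38% × 27% = 7.060932% of Silverbay Trust.
Direct interest in Silverbay Trust: 8%.
Aggregating (R3): 5.6889% + 7.060932% + 8% = 20.749832%.
20.749832% exceeds the 20% threshold, so Zara is a related party to Silverbay Trust.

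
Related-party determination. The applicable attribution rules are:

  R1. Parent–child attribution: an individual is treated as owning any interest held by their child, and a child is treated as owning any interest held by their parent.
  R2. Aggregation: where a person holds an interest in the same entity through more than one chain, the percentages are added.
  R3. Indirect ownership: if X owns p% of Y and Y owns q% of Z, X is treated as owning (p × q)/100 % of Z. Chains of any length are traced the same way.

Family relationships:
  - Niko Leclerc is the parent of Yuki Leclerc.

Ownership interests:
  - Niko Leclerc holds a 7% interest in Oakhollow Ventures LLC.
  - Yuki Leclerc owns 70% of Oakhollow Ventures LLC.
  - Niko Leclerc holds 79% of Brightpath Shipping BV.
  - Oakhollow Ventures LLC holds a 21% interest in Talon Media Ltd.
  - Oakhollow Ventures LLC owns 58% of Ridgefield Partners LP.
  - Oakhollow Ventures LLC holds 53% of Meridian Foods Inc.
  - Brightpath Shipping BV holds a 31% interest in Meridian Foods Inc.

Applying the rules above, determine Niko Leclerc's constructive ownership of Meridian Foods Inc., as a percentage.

By parent–child attribution (R1), Niko Leclerc is treated as also owning Yuki Leclerc's interest in Oakhollow Ventures LLC, giving 7% + 70% = 77%.
Chain via Brightpath Shipping BV (R3): 79% × 31% = 24.49% of Meridian Foods Inc.
Chain via Oakhollow Ventures LLC (R3): 77% × 53% = 40.81% of Meridian Foods Inc.
Aggregating (R2): 24.49% + 40.81% = 65.3%.

65.3%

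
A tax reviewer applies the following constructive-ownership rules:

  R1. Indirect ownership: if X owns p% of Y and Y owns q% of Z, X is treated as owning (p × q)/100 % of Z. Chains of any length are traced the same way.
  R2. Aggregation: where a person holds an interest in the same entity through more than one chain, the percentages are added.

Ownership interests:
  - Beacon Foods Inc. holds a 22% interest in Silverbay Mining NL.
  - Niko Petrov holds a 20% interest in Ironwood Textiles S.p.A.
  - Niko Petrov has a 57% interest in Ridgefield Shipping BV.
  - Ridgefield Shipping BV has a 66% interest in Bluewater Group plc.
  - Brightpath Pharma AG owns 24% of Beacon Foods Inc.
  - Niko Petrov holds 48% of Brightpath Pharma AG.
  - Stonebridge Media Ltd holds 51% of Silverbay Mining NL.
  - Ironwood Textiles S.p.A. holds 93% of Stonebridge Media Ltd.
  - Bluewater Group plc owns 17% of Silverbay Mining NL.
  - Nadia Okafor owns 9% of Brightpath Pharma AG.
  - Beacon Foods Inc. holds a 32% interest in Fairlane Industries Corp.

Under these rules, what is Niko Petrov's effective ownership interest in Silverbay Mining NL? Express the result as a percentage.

18.4158%

Chain via Brightpath Pharma AG → Beacon Foods Inc. (R1): 48% × 24% × 22% = 2.5344% of Silverbay Mining NL.
Chain via Ridgefield Shipping BV → Bluewater Group plc (R1): 57% × 66% × 17% = 6.3954% of Silverbay Mining NL.
Chain via Ironwood Textiles S.p.A. → Stonebridge Media Ltd (R1): 20% × 93% × 51% = 9.486% of Silverbay Mining NL.
Aggregating (R2): 2.5344% + 6.3954% + 9.486% = 18.4158%.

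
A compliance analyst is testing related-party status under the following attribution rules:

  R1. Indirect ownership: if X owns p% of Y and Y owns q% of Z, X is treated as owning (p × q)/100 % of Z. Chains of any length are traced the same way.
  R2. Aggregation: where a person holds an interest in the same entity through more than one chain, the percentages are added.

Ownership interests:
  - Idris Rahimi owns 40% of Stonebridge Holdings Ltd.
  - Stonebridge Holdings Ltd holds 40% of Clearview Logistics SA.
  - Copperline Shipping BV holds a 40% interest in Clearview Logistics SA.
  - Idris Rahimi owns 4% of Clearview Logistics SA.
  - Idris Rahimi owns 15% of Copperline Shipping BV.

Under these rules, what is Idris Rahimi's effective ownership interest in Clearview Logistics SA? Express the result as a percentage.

26%

Chain via Copperline Shipping BV (R1): 15% × 40% = 6% of Clearview Logistics SA.
Chain via Stonebridge Holdings Ltd (R1): 40% × 40% = 16% of Clearview Logistics SA.
Direct interest in Clearview Logistics SA: 4%.
Aggregating (R2): 6% + 16% + 4% = 26%.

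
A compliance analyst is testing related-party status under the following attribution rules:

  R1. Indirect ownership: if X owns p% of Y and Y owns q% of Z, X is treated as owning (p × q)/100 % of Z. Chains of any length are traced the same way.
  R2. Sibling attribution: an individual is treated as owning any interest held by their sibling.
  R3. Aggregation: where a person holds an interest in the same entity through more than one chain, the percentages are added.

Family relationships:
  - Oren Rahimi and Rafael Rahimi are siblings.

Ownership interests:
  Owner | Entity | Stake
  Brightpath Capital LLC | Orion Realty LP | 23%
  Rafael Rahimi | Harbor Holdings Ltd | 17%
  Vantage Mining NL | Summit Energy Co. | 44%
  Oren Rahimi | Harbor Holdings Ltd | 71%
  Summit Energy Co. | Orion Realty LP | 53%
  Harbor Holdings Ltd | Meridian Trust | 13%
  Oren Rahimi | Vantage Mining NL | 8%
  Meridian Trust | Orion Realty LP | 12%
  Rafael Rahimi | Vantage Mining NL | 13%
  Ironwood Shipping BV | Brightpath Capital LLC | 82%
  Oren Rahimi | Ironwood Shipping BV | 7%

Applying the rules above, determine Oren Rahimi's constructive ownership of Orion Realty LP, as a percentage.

By sibling attribution (R2), Oren Rahimi is treated as also owning Rafael Rahimi's interest in Harbor Holdings Ltd, giving 71% + 17% = 88%.
By sibling attribution (R2), Oren Rahimi is treated as also owning Rafael Rahimi's interest in Vantage Mining NL, giving 8% + 13% = 21%.
Chain via Harbor Holdings Ltd → Meridian Trust (R1): 88% × 13% × 12% = 1.3728% of Orion Realty LP.
Chain via Ironwood Shipping BV → Brightpath Capital LLC (R1): 7% × 82% × 23% = 1.3202% of Orion Realty LP.
Chain via Vantage Mining NL → Summit Energy Co. (R1): 21% × 44% × 53% = 4.8972% of Orion Realty LP.
Aggregating (R3): 1.3728% + 1.3202% + 4.8972% = 7.5902%.

7.5902%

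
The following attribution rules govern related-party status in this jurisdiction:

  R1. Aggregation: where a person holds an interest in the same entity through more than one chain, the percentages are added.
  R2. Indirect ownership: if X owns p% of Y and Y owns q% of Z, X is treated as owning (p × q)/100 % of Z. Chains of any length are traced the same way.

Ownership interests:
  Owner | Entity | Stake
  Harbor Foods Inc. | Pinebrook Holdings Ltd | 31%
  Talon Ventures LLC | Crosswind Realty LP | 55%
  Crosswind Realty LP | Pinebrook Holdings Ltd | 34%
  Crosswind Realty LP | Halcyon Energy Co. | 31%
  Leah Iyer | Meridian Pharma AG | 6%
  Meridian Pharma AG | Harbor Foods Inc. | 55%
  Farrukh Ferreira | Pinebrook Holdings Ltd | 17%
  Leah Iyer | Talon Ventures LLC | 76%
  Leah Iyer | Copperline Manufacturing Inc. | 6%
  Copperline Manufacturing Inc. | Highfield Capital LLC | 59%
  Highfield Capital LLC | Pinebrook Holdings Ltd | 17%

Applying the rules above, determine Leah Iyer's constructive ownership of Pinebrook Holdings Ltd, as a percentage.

Chain via Talon Ventures LLC → Crosswind Realty LP (R2): 76% × 55% × 34% = 14.212% of Pinebrook Holdings Ltd.
Chain via Copperline Manufacturing Inc. → Highfield Capital LLC (R2): 6% × 59% × 17% = 0.6018% of Pinebrook Holdings Ltd.
Chain via Meridian Pharma AG → Harbor Foods Inc. (R2): 6% × 55% × 31% = 1.023% of Pinebrook Holdings Ltd.
Aggregating (R1): 14.212% + 0.6018% + 1.023% = 15.8368%.

15.8368%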